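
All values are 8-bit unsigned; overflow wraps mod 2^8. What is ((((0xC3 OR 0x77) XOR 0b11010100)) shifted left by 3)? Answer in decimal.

24

0xC3 = 11000011
0x77 = 01110111
→ OR → 11110111 = 247
0b11010100 = 11010100
→ XOR → 00100011 = 35
→ shifted left by 3 (mod 2^8) → 00011000 = 24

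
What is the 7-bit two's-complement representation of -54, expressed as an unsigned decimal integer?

74

54 in 7 bits: 0110110
Invert: 1001001
Add 1:  1001010 = 74
(Check: 2^7 - 54 = 128 - 54 = 74.)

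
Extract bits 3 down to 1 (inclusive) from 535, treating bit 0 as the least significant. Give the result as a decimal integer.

v = 01000010111
Shift right by 1: 0100001011
Mask low 3 bits: 011 = 3

3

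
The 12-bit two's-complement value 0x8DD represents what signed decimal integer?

pattern = 100011011101 (MSB is 1 ⇒ negative)
Invert: 011100100010, add 1 → 011100100011 = 1827, so the value is -1827.
(Equivalently: 2269 - 2^12 = 2269 - 4096 = -1827.)

-1827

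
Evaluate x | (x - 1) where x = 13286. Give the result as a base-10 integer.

13287

x = 11001111100110 = 13286
x - 1 = 11001111100101
OR    = 11001111100111 = 13287
(x | (x - 1) sets all bits below the lowest set bit.)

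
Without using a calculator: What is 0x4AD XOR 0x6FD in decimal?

592

0x4AD = 10010101101
0x6FD = 11011111101
XOR → 01001010000 = 592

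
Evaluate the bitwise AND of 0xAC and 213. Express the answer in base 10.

0xAC = 10101100
213 = 11010101
AND → 10000100 = 132

132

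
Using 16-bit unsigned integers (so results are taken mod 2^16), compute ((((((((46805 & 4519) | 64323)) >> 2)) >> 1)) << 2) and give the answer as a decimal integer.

46805 = 1011011011010101
4519 = 0001000110100111
→ & → 0001000010000101 = 4229
64323 = 1111101101000011
→ | → 1111101111000111 = 64455
→ >> 2 → 0011111011110001 = 16113
→ >> 1 → 0001111101111000 = 8056
→ << 2 (mod 2^16) → 0111110111100000 = 32224

32224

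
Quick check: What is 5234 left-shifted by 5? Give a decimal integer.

5234 = 000001010001110010
shift left by 5 → 101000111001000000 = 167488
(equivalently, 5234 × 2^5 = 5234 × 32)

167488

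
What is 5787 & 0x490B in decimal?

5787 = 001011010011011
0x490B = 100100100001011
AND → 000000000001011 = 11

11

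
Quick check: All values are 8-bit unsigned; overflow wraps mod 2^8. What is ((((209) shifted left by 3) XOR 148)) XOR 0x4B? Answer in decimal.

209 = 11010001
→ shifted left by 3 (mod 2^8) → 10001000 = 136
148 = 10010100
→ XOR → 00011100 = 28
0x4B = 01001011
→ XOR → 01010111 = 87

87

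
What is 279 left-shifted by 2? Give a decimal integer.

279 = 00100010111
shift left by 2 → 10001011100 = 1116
(equivalently, 279 × 2^2 = 279 × 4)

1116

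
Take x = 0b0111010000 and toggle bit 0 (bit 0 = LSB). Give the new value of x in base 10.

465

x = 0111010000
bit 0 is currently 0; toggle it via x ^ (1 << 0) = x ^ 1
→ 0111010001 = 465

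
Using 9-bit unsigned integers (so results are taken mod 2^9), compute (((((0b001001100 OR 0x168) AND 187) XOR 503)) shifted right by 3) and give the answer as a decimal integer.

59

0b001001100 = 001001100
0x168 = 101101000
→ OR → 101101100 = 364
187 = 010111011
→ AND → 000101000 = 40
503 = 111110111
→ XOR → 111011111 = 479
→ shifted right by 3 → 000111011 = 59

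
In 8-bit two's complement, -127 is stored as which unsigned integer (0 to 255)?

129

127 in 8 bits: 01111111
Invert: 10000000
Add 1:  10000001 = 129
(Check: 2^8 - 127 = 256 - 127 = 129.)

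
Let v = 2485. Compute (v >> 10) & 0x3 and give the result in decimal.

v = 0100110110101
Shift right by 10: 010
Mask low 2 bits: 10 = 2

2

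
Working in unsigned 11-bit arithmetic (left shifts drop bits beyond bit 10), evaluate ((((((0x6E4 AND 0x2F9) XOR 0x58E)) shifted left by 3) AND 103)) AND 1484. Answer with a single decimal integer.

0x6E4 = 11011100100
0x2F9 = 01011111001
→ AND → 01011100000 = 736
0x58E = 10110001110
→ XOR → 11101101110 = 1902
→ shifted left by 3 (mod 2^11) → 01101110000 = 880
103 = 00001100111
→ AND → 00001100000 = 96
1484 = 10111001100
→ AND → 00001000000 = 64

64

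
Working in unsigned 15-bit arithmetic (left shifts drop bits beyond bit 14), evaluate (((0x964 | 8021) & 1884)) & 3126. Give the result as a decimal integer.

1044

0x964 = 000100101100100
8021 = 001111101010101
→ | → 001111101110101 = 8053
1884 = 000011101011100
→ & → 000011101010100 = 1876
3126 = 000110000110110
→ & → 000010000010100 = 1044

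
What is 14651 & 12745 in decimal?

12553

14651 = 11100100111011
12745 = 11000111001001
AND → 11000100001001 = 12553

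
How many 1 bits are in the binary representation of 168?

168 = 10101000
Count the 1s: 1 + 1 + 1 = 3

3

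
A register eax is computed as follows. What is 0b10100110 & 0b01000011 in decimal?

2

a = 10100110
b = 01000011
AND → 00000010 = 2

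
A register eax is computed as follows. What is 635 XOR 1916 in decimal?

635 = 01001111011
1916 = 11101111100
XOR → 10100000111 = 1287

1287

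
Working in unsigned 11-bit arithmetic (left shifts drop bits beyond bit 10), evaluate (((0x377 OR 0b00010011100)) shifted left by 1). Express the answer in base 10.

2046

0x377 = 01101110111
0b00010011100 = 00010011100
→ OR → 01111111111 = 1023
→ shifted left by 1 (mod 2^11) → 11111111110 = 2046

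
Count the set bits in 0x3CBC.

0x3CBC = 11110010111100
Count the 1s: 1 + 1 + 1 + 1 + 1 + 1 + 1 + 1 + 1 = 9

9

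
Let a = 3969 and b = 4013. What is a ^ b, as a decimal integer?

44

3969 = 111110000001
4013 = 111110101101
XOR → 000000101100 = 44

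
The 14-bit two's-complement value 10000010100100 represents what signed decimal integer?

-8028

pattern = 10000010100100 (MSB is 1 ⇒ negative)
Invert: 01111101011011, add 1 → 01111101011100 = 8028, so the value is -8028.
(Equivalently: 8356 - 2^14 = 8356 - 16384 = -8028.)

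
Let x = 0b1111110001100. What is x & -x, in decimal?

4

x = 1111110001100 = 8076
-x (two's complement) = …0000001110100
AND   = 0000000000100 = 4
(x & -x isolates the lowest set bit of x.)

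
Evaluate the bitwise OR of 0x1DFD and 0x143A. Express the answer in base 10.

0x1DFD = 1110111111101
0x143A = 1010000111010
 OR → 1110111111111 = 7679

7679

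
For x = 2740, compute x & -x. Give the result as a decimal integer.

x = 101010110100 = 2740
-x (two's complement) = …010101001100
AND   = 000000000100 = 4
(x & -x isolates the lowest set bit of x.)

4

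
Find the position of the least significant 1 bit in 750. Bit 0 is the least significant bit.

750 = 1011101110
Trailing zeros: 1, so the lowest set bit is bit 1 (value 2).

1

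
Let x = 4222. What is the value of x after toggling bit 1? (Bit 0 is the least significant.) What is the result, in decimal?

4220

x = 1000001111110
bit 1 is currently 1; toggle it via x ^ (1 << 1) = x ^ 2
→ 1000001111100 = 4220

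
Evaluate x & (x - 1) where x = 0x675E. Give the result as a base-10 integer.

26460

x = 110011101011110 = 26462
x - 1 = 110011101011101
AND   = 110011101011100 = 26460
(x & (x - 1) clears the lowest set bit of x.)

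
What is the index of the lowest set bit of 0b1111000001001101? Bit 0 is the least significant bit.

0b1111000001001101 = 1111000001001101
Trailing zeros: 0, so the lowest set bit is bit 0 (value 1).

0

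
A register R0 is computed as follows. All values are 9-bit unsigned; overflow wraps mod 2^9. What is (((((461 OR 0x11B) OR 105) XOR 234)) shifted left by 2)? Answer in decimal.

84

461 = 111001101
0x11B = 100011011
→ OR → 111011111 = 479
105 = 001101001
→ OR → 111111111 = 511
234 = 011101010
→ XOR → 100010101 = 277
→ shifted left by 2 (mod 2^9) → 001010100 = 84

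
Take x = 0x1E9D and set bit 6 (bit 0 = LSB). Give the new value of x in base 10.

7901

x = 01111010011101
bit 6 is currently 0; set it via x | (1 << 6) = x | 64
→ 01111011011101 = 7901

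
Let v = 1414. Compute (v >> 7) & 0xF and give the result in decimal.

v = 10110000110
Shift right by 7: 1011
Mask low 4 bits: 1011 = 11

11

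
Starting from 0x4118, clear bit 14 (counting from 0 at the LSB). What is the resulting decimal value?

280

x = 100000100011000
bit 14 is currently 1; clear it via x & ~(1 << 14) = x & ~16384
→ 000000100011000 = 280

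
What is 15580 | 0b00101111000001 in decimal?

15580 = 11110011011100
b = 00101111000001
 OR → 11111111011101 = 16349

16349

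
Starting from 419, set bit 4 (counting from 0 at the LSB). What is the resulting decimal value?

x = 110100011
bit 4 is currently 0; set it via x | (1 << 4) = x | 16
→ 110110011 = 435

435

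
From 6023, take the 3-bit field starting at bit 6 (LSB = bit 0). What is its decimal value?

6

v = 1011110000111
Shift right by 6: 1011110
Mask low 3 bits: 110 = 6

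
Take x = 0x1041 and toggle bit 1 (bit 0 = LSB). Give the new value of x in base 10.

4163

x = 01000001000001
bit 1 is currently 0; toggle it via x ^ (1 << 1) = x ^ 2
→ 01000001000011 = 4163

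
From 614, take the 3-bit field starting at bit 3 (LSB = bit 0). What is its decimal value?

4

v = 1001100110
Shift right by 3: 1001100
Mask low 3 bits: 100 = 4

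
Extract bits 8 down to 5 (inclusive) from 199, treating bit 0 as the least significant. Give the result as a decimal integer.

v = 011000111
Shift right by 5: 0110
Mask low 4 bits: 0110 = 6

6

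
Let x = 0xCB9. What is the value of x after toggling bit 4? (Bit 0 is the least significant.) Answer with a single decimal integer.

3241

x = 110010111001
bit 4 is currently 1; toggle it via x ^ (1 << 4) = x ^ 16
→ 110010101001 = 3241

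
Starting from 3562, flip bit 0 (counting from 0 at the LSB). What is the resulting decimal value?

3563

x = 00110111101010
bit 0 is currently 0; toggle it via x ^ (1 << 0) = x ^ 1
→ 00110111101011 = 3563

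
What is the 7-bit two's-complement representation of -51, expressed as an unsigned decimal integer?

77

51 in 7 bits: 0110011
Invert: 1001100
Add 1:  1001101 = 77
(Check: 2^7 - 51 = 128 - 51 = 77.)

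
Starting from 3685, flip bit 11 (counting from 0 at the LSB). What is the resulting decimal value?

x = 0111001100101
bit 11 is currently 1; toggle it via x ^ (1 << 11) = x ^ 2048
→ 0011001100101 = 1637

1637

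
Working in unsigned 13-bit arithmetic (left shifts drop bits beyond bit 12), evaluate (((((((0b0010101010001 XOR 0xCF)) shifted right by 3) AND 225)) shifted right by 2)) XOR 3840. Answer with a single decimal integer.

3880

0b0010101010001 = 0010101010001
0xCF = 0000011001111
→ XOR → 0010110011110 = 1438
→ shifted right by 3 → 0000010110011 = 179
225 = 0000011100001
→ AND → 0000010100001 = 161
→ shifted right by 2 → 0000000101000 = 40
3840 = 0111100000000
→ XOR → 0111100101000 = 3880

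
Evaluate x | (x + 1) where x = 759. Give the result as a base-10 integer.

x = 1011110111 = 759
x + 1 = 1011111000
OR    = 1011111111 = 767
(x | (x + 1) sets the lowest cleared bit.)

767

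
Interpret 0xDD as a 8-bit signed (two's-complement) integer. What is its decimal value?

pattern = 11011101 (MSB is 1 ⇒ negative)
Invert: 00100010, add 1 → 00100011 = 35, so the value is -35.
(Equivalently: 221 - 2^8 = 221 - 256 = -35.)

-35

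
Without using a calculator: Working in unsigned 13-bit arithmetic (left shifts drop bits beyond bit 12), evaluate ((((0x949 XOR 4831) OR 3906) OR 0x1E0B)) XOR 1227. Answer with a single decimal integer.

0x949 = 0100101001001
4831 = 1001011011111
→ XOR → 1101110010110 = 7062
3906 = 0111101000010
→ OR → 1111111010110 = 8150
0x1E0B = 1111000001011
→ OR → 1111111011111 = 8159
1227 = 0010011001011
→ XOR → 1101100010100 = 6932

6932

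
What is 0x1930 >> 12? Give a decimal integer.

1

0x1930 = 1100100110000
shift right by 12 → 0000000000001 = 1
(equivalently, floor(6448 / 4096))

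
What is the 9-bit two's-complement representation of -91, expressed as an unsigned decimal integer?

421

91 in 9 bits: 001011011
Invert: 110100100
Add 1:  110100101 = 421
(Check: 2^9 - 91 = 512 - 91 = 421.)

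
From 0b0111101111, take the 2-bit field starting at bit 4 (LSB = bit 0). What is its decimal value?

2

v = 0111101111
Shift right by 4: 011110
Mask low 2 bits: 10 = 2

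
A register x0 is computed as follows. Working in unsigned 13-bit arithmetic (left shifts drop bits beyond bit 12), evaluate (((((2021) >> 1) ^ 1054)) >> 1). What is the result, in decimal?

1014

2021 = 0011111100101
→ >> 1 → 0001111110010 = 1010
1054 = 0010000011110
→ ^ → 0011111101100 = 2028
→ >> 1 → 0001111110110 = 1014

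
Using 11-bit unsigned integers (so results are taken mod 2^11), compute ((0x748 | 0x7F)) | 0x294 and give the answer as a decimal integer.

0x748 = 11101001000
0x7F = 00001111111
→ | → 11101111111 = 1919
0x294 = 01010010100
→ | → 11111111111 = 2047

2047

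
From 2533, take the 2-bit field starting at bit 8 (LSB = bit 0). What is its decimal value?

1

v = 100111100101
Shift right by 8: 1001
Mask low 2 bits: 01 = 1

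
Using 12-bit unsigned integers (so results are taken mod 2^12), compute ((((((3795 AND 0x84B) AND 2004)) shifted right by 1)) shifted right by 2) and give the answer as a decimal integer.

8

3795 = 111011010011
0x84B = 100001001011
→ AND → 100001000011 = 2115
2004 = 011111010100
→ AND → 000001000000 = 64
→ shifted right by 1 → 000000100000 = 32
→ shifted right by 2 → 000000001000 = 8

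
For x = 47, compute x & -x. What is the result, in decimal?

1

x = 101111 = 47
-x (two's complement) = …010001
AND   = 000001 = 1
(x & -x isolates the lowest set bit of x.)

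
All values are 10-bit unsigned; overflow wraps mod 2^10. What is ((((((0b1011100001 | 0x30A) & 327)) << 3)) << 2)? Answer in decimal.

0b1011100001 = 1011100001
0x30A = 1100001010
→ | → 1111101011 = 1003
327 = 0101000111
→ & → 0101000011 = 323
→ << 3 (mod 2^10) → 1000011000 = 536
→ << 2 (mod 2^10) → 0001100000 = 96

96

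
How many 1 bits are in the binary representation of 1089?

1089 = 10001000001
Count the 1s: 1 + 1 + 1 = 3

3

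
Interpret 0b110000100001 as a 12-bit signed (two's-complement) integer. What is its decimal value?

pattern = 110000100001 (MSB is 1 ⇒ negative)
Invert: 001111011110, add 1 → 001111011111 = 991, so the value is -991.
(Equivalently: 3105 - 2^12 = 3105 - 4096 = -991.)

-991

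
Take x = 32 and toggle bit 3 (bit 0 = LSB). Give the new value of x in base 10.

40

x = 000100000
bit 3 is currently 0; toggle it via x ^ (1 << 3) = x ^ 8
→ 000101000 = 40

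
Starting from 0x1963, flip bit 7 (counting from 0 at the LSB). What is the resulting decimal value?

x = 1100101100011
bit 7 is currently 0; toggle it via x ^ (1 << 7) = x ^ 128
→ 1100111100011 = 6627

6627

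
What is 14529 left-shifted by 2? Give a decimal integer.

14529 = 0011100011000001
shift left by 2 → 1110001100000100 = 58116
(equivalently, 14529 × 2^2 = 14529 × 4)

58116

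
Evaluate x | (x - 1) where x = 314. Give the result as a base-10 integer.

315

x = 100111010 = 314
x - 1 = 100111001
OR    = 100111011 = 315
(x | (x - 1) sets all bits below the lowest set bit.)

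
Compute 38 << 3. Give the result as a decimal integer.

38 = 000100110
shift left by 3 → 100110000 = 304
(equivalently, 38 × 2^3 = 38 × 8)

304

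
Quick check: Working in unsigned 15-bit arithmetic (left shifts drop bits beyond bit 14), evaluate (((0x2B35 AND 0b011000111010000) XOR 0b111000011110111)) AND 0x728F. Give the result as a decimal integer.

20615

0x2B35 = 010101100110101
0b011000111010000 = 011000111010000
→ AND → 010000100010000 = 8464
0b111000011110111 = 111000011110111
→ XOR → 101000111100111 = 20967
0x728F = 111001010001111
→ AND → 101000010000111 = 20615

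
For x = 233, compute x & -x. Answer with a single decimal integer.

x = 11101001 = 233
-x (two's complement) = …00010111
AND   = 00000001 = 1
(x & -x isolates the lowest set bit of x.)

1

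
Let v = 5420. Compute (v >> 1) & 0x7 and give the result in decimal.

v = 1010100101100
Shift right by 1: 101010010110
Mask low 3 bits: 110 = 6

6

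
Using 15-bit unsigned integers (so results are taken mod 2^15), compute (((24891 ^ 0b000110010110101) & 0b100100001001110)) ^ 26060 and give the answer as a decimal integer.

11714

24891 = 110000100111011
0b000110010110101 = 000110010110101
→ ^ → 110110110001110 = 28046
0b100100001001110 = 100100001001110
→ & → 100100000001110 = 18446
26060 = 110010111001100
→ ^ → 010110111000010 = 11714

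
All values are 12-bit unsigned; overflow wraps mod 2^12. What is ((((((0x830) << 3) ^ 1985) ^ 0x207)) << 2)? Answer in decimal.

0x830 = 100000110000
→ << 3 (mod 2^12) → 000110000000 = 384
1985 = 011111000001
→ ^ → 011001000001 = 1601
0x207 = 001000000111
→ ^ → 010001000110 = 1094
→ << 2 (mod 2^12) → 000100011000 = 280

280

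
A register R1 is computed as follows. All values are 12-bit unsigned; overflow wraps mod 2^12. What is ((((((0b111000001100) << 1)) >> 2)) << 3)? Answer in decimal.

2096

0b111000001100 = 111000001100
→ << 1 (mod 2^12) → 110000011000 = 3096
→ >> 2 → 001100000110 = 774
→ << 3 (mod 2^12) → 100000110000 = 2096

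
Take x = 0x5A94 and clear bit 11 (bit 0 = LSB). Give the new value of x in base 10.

21140

x = 101101010010100
bit 11 is currently 1; clear it via x & ~(1 << 11) = x & ~2048
→ 101001010010100 = 21140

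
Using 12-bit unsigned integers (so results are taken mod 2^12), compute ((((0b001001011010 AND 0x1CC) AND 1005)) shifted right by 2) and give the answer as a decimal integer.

18

0b001001011010 = 001001011010
0x1CC = 000111001100
→ AND → 000001001000 = 72
1005 = 001111101101
→ AND → 000001001000 = 72
→ shifted right by 2 → 000000010010 = 18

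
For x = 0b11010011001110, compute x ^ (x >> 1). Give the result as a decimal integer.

x = 11010011001110 = 13518
x>>1 = 01101001100111
XOR  = 10111010101001 = 11945
(x ^ (x >> 1) gives the standard binary-reflected Gray code of x.)

11945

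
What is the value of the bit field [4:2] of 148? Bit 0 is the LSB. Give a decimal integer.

5

v = 10010100
Shift right by 2: 100101
Mask low 3 bits: 101 = 5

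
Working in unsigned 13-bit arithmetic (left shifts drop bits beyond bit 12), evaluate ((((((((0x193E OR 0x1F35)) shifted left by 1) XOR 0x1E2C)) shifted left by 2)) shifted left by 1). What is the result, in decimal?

656

0x193E = 1100100111110
0x1F35 = 1111100110101
→ OR → 1111100111111 = 7999
→ shifted left by 1 (mod 2^13) → 1111001111110 = 7806
0x1E2C = 1111000101100
→ XOR → 0000001010010 = 82
→ shifted left by 2 (mod 2^13) → 0000101001000 = 328
→ shifted left by 1 (mod 2^13) → 0001010010000 = 656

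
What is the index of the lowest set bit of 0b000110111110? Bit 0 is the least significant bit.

0b000110111110 = 110111110
Trailing zeros: 1, so the lowest set bit is bit 1 (value 2).

1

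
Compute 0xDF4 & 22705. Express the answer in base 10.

0xDF4 = 000110111110100
22705 = 101100010110001
AND → 000100010110000 = 2224

2224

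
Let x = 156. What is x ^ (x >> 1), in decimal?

210

x = 10011100 = 156
x>>1 = 01001110
XOR  = 11010010 = 210
(x ^ (x >> 1) gives the standard binary-reflected Gray code of x.)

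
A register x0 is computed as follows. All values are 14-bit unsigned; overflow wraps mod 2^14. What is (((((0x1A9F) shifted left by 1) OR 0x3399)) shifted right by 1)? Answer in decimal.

7135

0x1A9F = 01101010011111
→ shifted left by 1 (mod 2^14) → 11010100111110 = 13630
0x3399 = 11001110011001
→ OR → 11011110111111 = 14271
→ shifted right by 1 → 01101111011111 = 7135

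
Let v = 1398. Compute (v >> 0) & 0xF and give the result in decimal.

6

v = 010101110110
Shift right by 0: 010101110110
Mask low 4 bits: 0110 = 6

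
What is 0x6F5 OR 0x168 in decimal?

0x6F5 = 11011110101
0x168 = 00101101000
 OR → 11111111101 = 2045

2045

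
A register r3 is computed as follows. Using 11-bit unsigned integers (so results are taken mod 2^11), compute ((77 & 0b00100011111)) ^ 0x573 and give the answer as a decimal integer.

1406

77 = 00001001101
0b00100011111 = 00100011111
→ & → 00000001101 = 13
0x573 = 10101110011
→ ^ → 10101111110 = 1406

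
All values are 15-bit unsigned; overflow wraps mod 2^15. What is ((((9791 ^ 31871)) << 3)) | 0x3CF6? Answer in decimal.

32502

9791 = 010011000111111
31871 = 111110001111111
→ ^ → 101101001000000 = 23104
→ << 3 (mod 2^15) → 101001000000000 = 20992
0x3CF6 = 011110011110110
→ | → 111111011110110 = 32502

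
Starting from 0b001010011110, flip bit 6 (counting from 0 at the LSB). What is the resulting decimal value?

734

x = 001010011110
bit 6 is currently 0; toggle it via x ^ (1 << 6) = x ^ 64
→ 001011011110 = 734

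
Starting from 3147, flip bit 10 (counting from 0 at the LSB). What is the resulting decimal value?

x = 00110001001011
bit 10 is currently 1; toggle it via x ^ (1 << 10) = x ^ 1024
→ 00100001001011 = 2123

2123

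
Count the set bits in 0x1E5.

6

0x1E5 = 111100101
Count the 1s: 1 + 1 + 1 + 1 + 1 + 1 = 6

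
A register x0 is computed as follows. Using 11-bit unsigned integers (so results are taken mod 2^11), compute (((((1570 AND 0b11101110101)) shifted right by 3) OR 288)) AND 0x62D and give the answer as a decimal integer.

36

1570 = 11000100010
0b11101110101 = 11101110101
→ AND → 11000100000 = 1568
→ shifted right by 3 → 00011000100 = 196
288 = 00100100000
→ OR → 00111100100 = 484
0x62D = 11000101101
→ AND → 00000100100 = 36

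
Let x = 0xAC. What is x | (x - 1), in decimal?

175

x = 10101100 = 172
x - 1 = 10101011
OR    = 10101111 = 175
(x | (x - 1) sets all bits below the lowest set bit.)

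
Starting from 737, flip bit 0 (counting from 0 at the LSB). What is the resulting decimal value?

x = 01011100001
bit 0 is currently 1; toggle it via x ^ (1 << 0) = x ^ 1
→ 01011100000 = 736

736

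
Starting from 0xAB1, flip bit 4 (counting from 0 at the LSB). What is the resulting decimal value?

2721

x = 0101010110001
bit 4 is currently 1; toggle it via x ^ (1 << 4) = x ^ 16
→ 0101010100001 = 2721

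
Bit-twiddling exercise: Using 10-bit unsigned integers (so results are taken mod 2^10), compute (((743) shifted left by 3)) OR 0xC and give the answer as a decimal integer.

743 = 1011100111
→ shifted left by 3 (mod 2^10) → 1100111000 = 824
0xC = 0000001100
→ OR → 1100111100 = 828

828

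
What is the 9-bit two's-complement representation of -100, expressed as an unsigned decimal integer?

412

100 in 9 bits: 001100100
Invert: 110011011
Add 1:  110011100 = 412
(Check: 2^9 - 100 = 512 - 100 = 412.)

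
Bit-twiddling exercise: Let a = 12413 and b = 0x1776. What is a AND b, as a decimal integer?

4212

12413 = 11000001111101
0x1776 = 01011101110110
AND → 01000001110100 = 4212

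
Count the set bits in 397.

397 = 110001101
Count the 1s: 1 + 1 + 1 + 1 + 1 = 5

5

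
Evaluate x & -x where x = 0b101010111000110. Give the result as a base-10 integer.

2

x = 101010111000110 = 21958
-x (two's complement) = …010101000111010
AND   = 000000000000010 = 2
(x & -x isolates the lowest set bit of x.)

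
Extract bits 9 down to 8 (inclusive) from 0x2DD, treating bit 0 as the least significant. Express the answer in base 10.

2

v = 001011011101
Shift right by 8: 0010
Mask low 2 bits: 10 = 2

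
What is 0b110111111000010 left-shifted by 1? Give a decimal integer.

57220

x = 0110111111000010
shift left by 1 → 1101111110000100 = 57220
(equivalently, 28610 × 2^1 = 28610 × 2)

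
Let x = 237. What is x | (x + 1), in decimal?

x = 11101101 = 237
x + 1 = 11101110
OR    = 11101111 = 239
(x | (x + 1) sets the lowest cleared bit.)

239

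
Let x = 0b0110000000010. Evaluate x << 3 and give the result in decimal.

x = 000110000000010
shift left by 3 → 110000000010000 = 24592
(equivalently, 3074 × 2^3 = 3074 × 8)

24592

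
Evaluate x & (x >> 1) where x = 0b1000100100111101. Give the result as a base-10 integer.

x = 1000100100111101 = 35133
x>>1 = 0100010010011110
AND  = 0000000000011100 = 28
(x & (x >> 1) has a 1 wherever x has two consecutive 1 bits.)

28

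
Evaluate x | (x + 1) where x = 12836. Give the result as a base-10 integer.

12837

x = 11001000100100 = 12836
x + 1 = 11001000100101
OR    = 11001000100101 = 12837
(x | (x + 1) sets the lowest cleared bit.)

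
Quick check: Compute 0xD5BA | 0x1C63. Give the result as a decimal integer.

56827

0xD5BA = 1101010110111010
0x1C63 = 0001110001100011
 OR → 1101110111111011 = 56827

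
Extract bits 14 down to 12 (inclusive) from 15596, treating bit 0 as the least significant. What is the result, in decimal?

v = 011110011101100
Shift right by 12: 011
Mask low 3 bits: 011 = 3

3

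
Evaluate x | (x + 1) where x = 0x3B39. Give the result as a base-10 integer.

15163

x = 11101100111001 = 15161
x + 1 = 11101100111010
OR    = 11101100111011 = 15163
(x | (x + 1) sets the lowest cleared bit.)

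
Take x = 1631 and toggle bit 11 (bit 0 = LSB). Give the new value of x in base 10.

x = 0011001011111
bit 11 is currently 0; toggle it via x ^ (1 << 11) = x ^ 2048
→ 0111001011111 = 3679

3679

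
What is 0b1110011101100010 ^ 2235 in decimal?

a = 1110011101100010
2235 = 0000100010111011
XOR → 1110111111011001 = 61401

61401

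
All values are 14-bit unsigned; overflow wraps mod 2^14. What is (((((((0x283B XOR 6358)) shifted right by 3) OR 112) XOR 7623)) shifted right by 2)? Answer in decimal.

0x283B = 10100000111011
6358 = 01100011010110
→ XOR → 11000011101101 = 12525
→ shifted right by 3 → 00011000011101 = 1565
112 = 00000001110000
→ OR → 00011001111101 = 1661
7623 = 01110111000111
→ XOR → 01101110111010 = 7098
→ shifted right by 2 → 00011011101110 = 1774

1774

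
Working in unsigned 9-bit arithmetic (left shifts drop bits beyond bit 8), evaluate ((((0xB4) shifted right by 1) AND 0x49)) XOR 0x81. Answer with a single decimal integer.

201

0xB4 = 010110100
→ shifted right by 1 → 001011010 = 90
0x49 = 001001001
→ AND → 001001000 = 72
0x81 = 010000001
→ XOR → 011001001 = 201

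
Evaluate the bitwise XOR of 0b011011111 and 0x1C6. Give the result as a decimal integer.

a = 011011111
0x1C6 = 111000110
XOR → 100011001 = 281

281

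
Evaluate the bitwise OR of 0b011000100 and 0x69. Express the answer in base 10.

237

a = 11000100
0x69 = 01101001
 OR → 11101101 = 237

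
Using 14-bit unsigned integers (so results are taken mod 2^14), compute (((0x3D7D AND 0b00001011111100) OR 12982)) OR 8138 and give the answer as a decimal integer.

0x3D7D = 11110101111101
0b00001011111100 = 00001011111100
→ AND → 00000001111100 = 124
12982 = 11001010110110
→ OR → 11001011111110 = 13054
8138 = 01111111001010
→ OR → 11111111111110 = 16382

16382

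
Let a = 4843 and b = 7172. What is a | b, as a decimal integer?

4843 = 1001011101011
7172 = 1110000000100
 OR → 1111011101111 = 7919

7919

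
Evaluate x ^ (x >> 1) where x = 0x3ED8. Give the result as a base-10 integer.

8628

x = 11111011011000 = 16088
x>>1 = 01111101101100
XOR  = 10000110110100 = 8628
(x ^ (x >> 1) gives the standard binary-reflected Gray code of x.)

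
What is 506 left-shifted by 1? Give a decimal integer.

1012

506 = 0111111010
shift left by 1 → 1111110100 = 1012
(equivalently, 506 × 2^1 = 506 × 2)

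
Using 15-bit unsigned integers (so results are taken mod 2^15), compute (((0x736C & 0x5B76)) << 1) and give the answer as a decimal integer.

9928

0x736C = 111001101101100
0x5B76 = 101101101110110
→ & → 101001101100100 = 21348
→ << 1 (mod 2^15) → 010011011001000 = 9928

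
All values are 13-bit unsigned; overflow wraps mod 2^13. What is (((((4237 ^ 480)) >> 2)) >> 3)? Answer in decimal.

139

4237 = 1000010001101
480 = 0000111100000
→ ^ → 1000101101101 = 4461
→ >> 2 → 0010001011011 = 1115
→ >> 3 → 0000010001011 = 139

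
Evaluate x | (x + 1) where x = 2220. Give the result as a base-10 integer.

2221

x = 100010101100 = 2220
x + 1 = 100010101101
OR    = 100010101101 = 2221
(x | (x + 1) sets the lowest cleared bit.)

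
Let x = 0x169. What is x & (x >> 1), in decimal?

32

x = 101101001 = 361
x>>1 = 010110100
AND  = 000100000 = 32
(x & (x >> 1) has a 1 wherever x has two consecutive 1 bits.)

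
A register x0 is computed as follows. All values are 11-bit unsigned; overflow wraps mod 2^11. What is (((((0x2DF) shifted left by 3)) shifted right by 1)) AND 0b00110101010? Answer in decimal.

296

0x2DF = 01011011111
→ shifted left by 3 (mod 2^11) → 11011111000 = 1784
→ shifted right by 1 → 01101111100 = 892
0b00110101010 = 00110101010
→ AND → 00100101000 = 296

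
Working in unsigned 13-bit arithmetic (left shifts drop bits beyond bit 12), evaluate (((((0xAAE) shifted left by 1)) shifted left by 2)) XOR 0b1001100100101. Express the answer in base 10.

0xAAE = 0101010101110
→ shifted left by 1 (mod 2^13) → 1010101011100 = 5468
→ shifted left by 2 (mod 2^13) → 1010101110000 = 5488
0b1001100100101 = 1001100100101
→ XOR → 0011001010101 = 1621

1621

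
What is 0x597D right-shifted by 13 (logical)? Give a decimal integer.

2

0x597D = 101100101111101
shift right by 13 → 000000000000010 = 2
(equivalently, floor(22909 / 8192))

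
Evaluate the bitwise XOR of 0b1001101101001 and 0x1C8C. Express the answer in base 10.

a = 1001101101001
0x1C8C = 1110010001100
XOR → 0111111100101 = 4069

4069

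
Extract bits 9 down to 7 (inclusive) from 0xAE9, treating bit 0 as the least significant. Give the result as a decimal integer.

v = 0101011101001
Shift right by 7: 010101
Mask low 3 bits: 101 = 5

5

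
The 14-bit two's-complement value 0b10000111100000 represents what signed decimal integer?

pattern = 10000111100000 (MSB is 1 ⇒ negative)
Invert: 01111000011111, add 1 → 01111000100000 = 7712, so the value is -7712.
(Equivalently: 8672 - 2^14 = 8672 - 16384 = -7712.)

-7712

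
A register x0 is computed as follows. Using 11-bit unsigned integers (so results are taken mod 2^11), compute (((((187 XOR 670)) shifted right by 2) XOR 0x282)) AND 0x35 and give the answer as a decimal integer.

187 = 00010111011
670 = 01010011110
→ XOR → 01000100101 = 549
→ shifted right by 2 → 00010001001 = 137
0x282 = 01010000010
→ XOR → 01000001011 = 523
0x35 = 00000110101
→ AND → 00000000001 = 1

1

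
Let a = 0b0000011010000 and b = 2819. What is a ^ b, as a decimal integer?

a = 000011010000
2819 = 101100000011
XOR → 101111010011 = 3027

3027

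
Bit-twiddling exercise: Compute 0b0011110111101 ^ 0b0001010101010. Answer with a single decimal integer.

1303

a = 11110111101
b = 01010101010
XOR → 10100010111 = 1303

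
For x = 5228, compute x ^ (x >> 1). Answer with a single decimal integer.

x = 1010001101100 = 5228
x>>1 = 0101000110110
XOR  = 1111001011010 = 7770
(x ^ (x >> 1) gives the standard binary-reflected Gray code of x.)

7770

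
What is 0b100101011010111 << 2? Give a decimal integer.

x = 00100101011010111
shift left by 2 → 10010101101011100 = 76636
(equivalently, 19159 × 2^2 = 19159 × 4)

76636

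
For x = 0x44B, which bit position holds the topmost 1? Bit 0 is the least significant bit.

10

0x44B = 10001001011
The topmost 1 is at position 10 (since 2^10 = 1024 ≤ 1099 < 2048).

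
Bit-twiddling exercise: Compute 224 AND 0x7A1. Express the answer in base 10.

224 = 00011100000
0x7A1 = 11110100001
AND → 00010100000 = 160

160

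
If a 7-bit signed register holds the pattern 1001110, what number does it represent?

pattern = 1001110 (MSB is 1 ⇒ negative)
Invert: 0110001, add 1 → 0110010 = 50, so the value is -50.
(Equivalently: 78 - 2^7 = 78 - 128 = -50.)

-50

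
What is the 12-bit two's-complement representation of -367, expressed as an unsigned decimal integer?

3729

367 in 12 bits: 000101101111
Invert: 111010010000
Add 1:  111010010001 = 3729
(Check: 2^12 - 367 = 4096 - 367 = 3729.)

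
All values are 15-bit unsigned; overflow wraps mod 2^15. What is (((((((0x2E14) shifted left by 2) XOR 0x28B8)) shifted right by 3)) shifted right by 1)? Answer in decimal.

270

0x2E14 = 010111000010100
→ shifted left by 2 (mod 2^15) → 011100001010000 = 14416
0x28B8 = 010100010111000
→ XOR → 001000011101000 = 4328
→ shifted right by 3 → 000001000011101 = 541
→ shifted right by 1 → 000000100001110 = 270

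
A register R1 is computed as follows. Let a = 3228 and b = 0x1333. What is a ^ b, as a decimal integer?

3228 = 0110010011100
0x1333 = 1001100110011
XOR → 1111110101111 = 8111

8111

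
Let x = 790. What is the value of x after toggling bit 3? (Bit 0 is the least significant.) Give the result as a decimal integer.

x = 001100010110
bit 3 is currently 0; toggle it via x ^ (1 << 3) = x ^ 8
→ 001100011110 = 798

798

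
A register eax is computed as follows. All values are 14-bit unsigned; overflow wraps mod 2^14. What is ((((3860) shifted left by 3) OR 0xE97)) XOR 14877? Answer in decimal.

1194

3860 = 00111100010100
→ shifted left by 3 (mod 2^14) → 11100010100000 = 14496
0xE97 = 00111010010111
→ OR → 11111010110111 = 16055
14877 = 11101000011101
→ XOR → 00010010101010 = 1194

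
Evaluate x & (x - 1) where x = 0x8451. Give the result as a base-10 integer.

x = 1000010001010001 = 33873
x - 1 = 1000010001010000
AND   = 1000010001010000 = 33872
(x & (x - 1) clears the lowest set bit of x.)

33872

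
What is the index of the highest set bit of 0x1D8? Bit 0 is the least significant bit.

0x1D8 = 111011000
The topmost 1 is at position 8 (since 2^8 = 256 ≤ 472 < 512).

8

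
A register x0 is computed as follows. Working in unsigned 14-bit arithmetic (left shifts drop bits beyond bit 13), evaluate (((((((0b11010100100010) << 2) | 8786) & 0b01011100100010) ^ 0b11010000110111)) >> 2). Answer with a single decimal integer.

0b11010100100010 = 11010100100010
→ << 2 (mod 2^14) → 01010010001000 = 5256
8786 = 10001001010010
→ | → 11011011011010 = 14042
0b01011100100010 = 01011100100010
→ & → 01011000000010 = 5634
0b11010000110111 = 11010000110111
→ ^ → 10001000110101 = 8757
→ >> 2 → 00100010001101 = 2189

2189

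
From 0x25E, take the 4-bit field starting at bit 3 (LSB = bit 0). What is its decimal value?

11

v = 1001011110
Shift right by 3: 1001011
Mask low 4 bits: 1011 = 11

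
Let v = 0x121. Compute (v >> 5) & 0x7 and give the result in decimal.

1

v = 100100001
Shift right by 5: 1001
Mask low 3 bits: 001 = 1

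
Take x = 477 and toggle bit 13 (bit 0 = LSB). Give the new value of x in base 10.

x = 000000111011101
bit 13 is currently 0; toggle it via x ^ (1 << 13) = x ^ 8192
→ 010000111011101 = 8669

8669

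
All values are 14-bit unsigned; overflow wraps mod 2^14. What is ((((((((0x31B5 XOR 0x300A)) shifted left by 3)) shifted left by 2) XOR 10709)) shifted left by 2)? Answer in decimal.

14548

0x31B5 = 11000110110101
0x300A = 11000000001010
→ XOR → 00000110111111 = 447
→ shifted left by 3 (mod 2^14) → 00110111111000 = 3576
→ shifted left by 2 (mod 2^14) → 11011111100000 = 14304
10709 = 10100111010101
→ XOR → 01111000110101 = 7733
→ shifted left by 2 (mod 2^14) → 11100011010100 = 14548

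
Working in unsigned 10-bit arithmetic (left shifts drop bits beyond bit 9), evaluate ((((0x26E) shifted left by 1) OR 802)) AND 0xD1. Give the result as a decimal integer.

208

0x26E = 1001101110
→ shifted left by 1 (mod 2^10) → 0011011100 = 220
802 = 1100100010
→ OR → 1111111110 = 1022
0xD1 = 0011010001
→ AND → 0011010000 = 208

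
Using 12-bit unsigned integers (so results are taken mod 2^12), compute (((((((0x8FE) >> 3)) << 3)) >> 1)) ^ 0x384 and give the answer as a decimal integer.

0x8FE = 100011111110
→ >> 3 → 000100011111 = 287
→ << 3 (mod 2^12) → 100011111000 = 2296
→ >> 1 → 010001111100 = 1148
0x384 = 001110000100
→ ^ → 011111111000 = 2040

2040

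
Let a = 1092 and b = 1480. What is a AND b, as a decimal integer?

1088

1092 = 10001000100
1480 = 10111001000
AND → 10001000000 = 1088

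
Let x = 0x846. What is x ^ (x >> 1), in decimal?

3173

x = 100001000110 = 2118
x>>1 = 010000100011
XOR  = 110001100101 = 3173
(x ^ (x >> 1) gives the standard binary-reflected Gray code of x.)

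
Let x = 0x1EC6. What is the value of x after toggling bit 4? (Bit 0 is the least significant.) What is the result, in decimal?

x = 1111011000110
bit 4 is currently 0; toggle it via x ^ (1 << 4) = x ^ 16
→ 1111011010110 = 7894

7894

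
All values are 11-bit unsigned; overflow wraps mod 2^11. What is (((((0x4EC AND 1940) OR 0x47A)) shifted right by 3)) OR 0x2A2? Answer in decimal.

0x4EC = 10011101100
1940 = 11110010100
→ AND → 10010000100 = 1156
0x47A = 10001111010
→ OR → 10011111110 = 1278
→ shifted right by 3 → 00010011111 = 159
0x2A2 = 01010100010
→ OR → 01010111111 = 703

703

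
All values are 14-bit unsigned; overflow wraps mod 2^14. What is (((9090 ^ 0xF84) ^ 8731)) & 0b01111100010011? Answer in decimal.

9090 = 10001110000010
0xF84 = 00111110000100
→ ^ → 10110000000110 = 11270
8731 = 10001000011011
→ ^ → 00111000011101 = 3613
0b01111100010011 = 01111100010011
→ & → 00111000010001 = 3601

3601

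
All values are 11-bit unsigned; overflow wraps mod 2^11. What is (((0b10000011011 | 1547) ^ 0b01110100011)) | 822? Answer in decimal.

1982

0b10000011011 = 10000011011
1547 = 11000001011
→ | → 11000011011 = 1563
0b01110100011 = 01110100011
→ ^ → 10110111000 = 1464
822 = 01100110110
→ | → 11110111110 = 1982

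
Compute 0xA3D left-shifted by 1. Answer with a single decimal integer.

0xA3D = 0101000111101
shift left by 1 → 1010001111010 = 5242
(equivalently, 2621 × 2^1 = 2621 × 2)

5242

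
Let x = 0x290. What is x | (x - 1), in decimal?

x = 1010010000 = 656
x - 1 = 1010001111
OR    = 1010011111 = 671
(x | (x - 1) sets all bits below the lowest set bit.)

671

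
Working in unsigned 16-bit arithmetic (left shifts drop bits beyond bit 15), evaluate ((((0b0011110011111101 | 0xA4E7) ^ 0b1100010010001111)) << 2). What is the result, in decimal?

57792

0b0011110011111101 = 0011110011111101
0xA4E7 = 1010010011100111
→ | → 1011110011111111 = 48383
0b1100010010001111 = 1100010010001111
→ ^ → 0111100001110000 = 30832
→ << 2 (mod 2^16) → 1110000111000000 = 57792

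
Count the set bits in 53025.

8

53025 = 1100111100100001
Count the 1s: 1 + 1 + 1 + 1 + 1 + 1 + 1 + 1 = 8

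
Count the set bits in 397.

397 = 110001101
Count the 1s: 1 + 1 + 1 + 1 + 1 = 5

5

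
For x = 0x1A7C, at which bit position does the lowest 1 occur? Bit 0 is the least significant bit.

0x1A7C = 1101001111100
Trailing zeros: 2, so the lowest set bit is bit 2 (value 4).

2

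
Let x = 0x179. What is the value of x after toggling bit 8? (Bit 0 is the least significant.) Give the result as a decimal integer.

121

x = 00101111001
bit 8 is currently 1; toggle it via x ^ (1 << 8) = x ^ 256
→ 00001111001 = 121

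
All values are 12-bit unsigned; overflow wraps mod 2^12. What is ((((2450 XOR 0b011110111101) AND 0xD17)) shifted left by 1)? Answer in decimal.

2062

2450 = 100110010010
0b011110111101 = 011110111101
→ XOR → 111000101111 = 3631
0xD17 = 110100010111
→ AND → 110000000111 = 3079
→ shifted left by 1 (mod 2^12) → 100000001110 = 2062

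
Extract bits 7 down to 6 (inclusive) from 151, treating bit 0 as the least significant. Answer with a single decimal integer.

v = 000010010111
Shift right by 6: 000010
Mask low 2 bits: 10 = 2

2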